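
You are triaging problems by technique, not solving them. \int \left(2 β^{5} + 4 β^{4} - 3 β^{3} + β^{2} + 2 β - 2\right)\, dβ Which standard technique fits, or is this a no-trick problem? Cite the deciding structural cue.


Method: no special technique — the integrand is a sum of constant multiples of powers of β — integrate term by term.


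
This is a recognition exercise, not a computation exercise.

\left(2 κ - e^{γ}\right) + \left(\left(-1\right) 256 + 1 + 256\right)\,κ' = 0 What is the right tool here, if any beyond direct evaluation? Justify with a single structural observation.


Best approach: a linear integrating factor — κ enters only linearly with coefficient 2; multiply by exp of the integral of 2 and the left side becomes one derivative.


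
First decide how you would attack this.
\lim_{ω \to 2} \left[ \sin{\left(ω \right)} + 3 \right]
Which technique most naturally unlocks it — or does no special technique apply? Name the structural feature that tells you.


Verdict: no special technique — no denominator vanishes and nothing blows up at 2: direct substitution is the whole computation.


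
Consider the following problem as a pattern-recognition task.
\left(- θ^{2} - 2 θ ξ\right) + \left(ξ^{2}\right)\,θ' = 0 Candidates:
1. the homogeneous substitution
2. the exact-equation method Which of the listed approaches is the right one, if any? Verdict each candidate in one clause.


Best approach: the homogeneous substitution — the slope is degree-zero homogeneous: the ratio substitution v = θ/ξ collapses it. A Bernoulli substitution is a fair alternative on this equation directly; the homogeneous reading takes it as given.
- the homogeneous substitution — applicable, and directly so.
- the exact-equation method — no potential function has this form as its differential, as written.


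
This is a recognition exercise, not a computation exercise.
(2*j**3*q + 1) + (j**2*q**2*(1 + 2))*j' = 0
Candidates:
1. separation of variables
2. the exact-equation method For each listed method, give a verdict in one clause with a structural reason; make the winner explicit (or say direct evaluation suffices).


Diagnosis: the exact-equation method — because the two cross partials coincide, the form is conservative as written — recover its potential in (q, j).
- separation of variables: no algebra isolates the independent variable on one side and the unknown on the other.
- the exact-equation method: applicable, and directly so.


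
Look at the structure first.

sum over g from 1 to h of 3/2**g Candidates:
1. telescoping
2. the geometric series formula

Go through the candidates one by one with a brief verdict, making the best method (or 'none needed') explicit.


Best approach: the geometric series formula — consecutive terms stand in a fixed index-free ratio — the geometric sum formula closes it.
- telescoping: in the displayed form, no term reappears at a neighboring index to cancel against.
- the geometric series formula — applies; the problem has the shape this method handles.


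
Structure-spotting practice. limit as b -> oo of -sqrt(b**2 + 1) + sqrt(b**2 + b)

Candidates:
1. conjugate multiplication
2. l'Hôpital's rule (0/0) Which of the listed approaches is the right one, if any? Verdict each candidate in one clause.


Technique: conjugate multiplication — the difference sqrt(b**2 + b) - sqrt(b**2 + 1) is an ∞ − ∞ stalemate; its conjugate partner breaks the tie.
- conjugate multiplication — a fit — the right tool for this form.
- l'Hôpital's rule (0/0): the expression is a difference driving to ∞ − ∞, not a 0/0 quotient — there is no ratio for the rule to differentiate.


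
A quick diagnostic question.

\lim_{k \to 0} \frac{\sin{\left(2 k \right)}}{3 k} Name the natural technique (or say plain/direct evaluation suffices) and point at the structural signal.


Diagnosis: l'Hôpital's rule (0/0) — both numerator and denominator vanish at 0: the genuine 0/0 indeterminate that l'Hôpital exists for. A first-order expansion at the point is an equally standard path; the rule packages it.


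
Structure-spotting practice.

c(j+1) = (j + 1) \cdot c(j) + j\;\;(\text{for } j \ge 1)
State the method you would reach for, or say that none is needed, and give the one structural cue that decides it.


Best approach: a summation factor — first-order linear but the coefficient j + 1 moves with the index — divide by the cumulative product and telescope.


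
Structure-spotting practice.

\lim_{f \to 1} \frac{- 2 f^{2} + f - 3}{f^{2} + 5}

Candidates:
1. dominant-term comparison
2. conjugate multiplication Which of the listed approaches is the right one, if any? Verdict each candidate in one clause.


Method: no special technique — the expression is continuous at 1 — substitute and evaluate; no indeterminate form appears.
- dominant-term comparison: this is not a rational comparison of growth rates at infinity.
- conjugate multiplication: there is no infinity-minus-infinity radical difference to rationalize.


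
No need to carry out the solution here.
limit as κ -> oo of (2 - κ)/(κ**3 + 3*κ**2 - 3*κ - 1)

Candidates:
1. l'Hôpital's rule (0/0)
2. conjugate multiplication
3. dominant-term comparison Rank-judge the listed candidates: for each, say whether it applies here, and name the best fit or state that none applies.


Diagnosis: dominant-term comparison — growth-rate triage: the leading powers of κ decide the limit, everything else is noise.
- l'Hôpital's rule (0/0) — no 0/0 form appears: written as one quotient, top and bottom both grow without bound, and the ratio is decided by their leading terms.
- conjugate multiplication — multiplying by a conjugate would not remove any indeterminacy here.
- dominant-term comparison: yes — fits the structure here.


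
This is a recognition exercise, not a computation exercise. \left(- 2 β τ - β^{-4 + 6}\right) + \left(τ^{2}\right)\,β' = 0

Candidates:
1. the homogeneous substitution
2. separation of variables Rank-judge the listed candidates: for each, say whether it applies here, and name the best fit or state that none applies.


Diagnosis: the homogeneous substitution — the slope is degree-zero homogeneous: the ratio substitution v = β/τ collapses it. Rearranged, this also fits the Bernoulli template directly; the homogeneous substitution reads the structure without the rearrangement.
- the homogeneous substitution — a fit — the right tool for this form.
- separation of variables: no division isolates the independent variable from the unknown.


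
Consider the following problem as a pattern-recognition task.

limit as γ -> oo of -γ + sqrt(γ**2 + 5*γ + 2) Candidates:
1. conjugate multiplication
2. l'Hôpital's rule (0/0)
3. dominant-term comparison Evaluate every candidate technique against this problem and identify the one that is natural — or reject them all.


Best approach: conjugate multiplication — sqrt(γ**2 + 5*γ + 2) and γ both blow up, but their difference is tame once the conjugate rationalizes it.
- conjugate multiplication: yes — fits the structure here.
- l'Hôpital's rule (0/0) — the expression is a difference driving to ∞ − ∞, not a 0/0 quotient — there is no ratio for the rule to differentiate.
- dominant-term comparison — this limit is not decided by comparing leading-term growth at infinity.


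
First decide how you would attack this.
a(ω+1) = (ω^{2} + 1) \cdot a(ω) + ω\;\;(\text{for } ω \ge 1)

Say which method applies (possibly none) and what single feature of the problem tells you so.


Technique: a summation factor — first-order, linear, moving coefficient ω^{2} + 1: the discrete analogue of an integrating factor handles it.


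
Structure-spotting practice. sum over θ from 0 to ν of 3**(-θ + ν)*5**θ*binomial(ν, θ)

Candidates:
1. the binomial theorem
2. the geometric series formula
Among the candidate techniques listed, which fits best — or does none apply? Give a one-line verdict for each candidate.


Verdict: the binomial theorem — the binomial coefficients weight matched powers of 5 and 3, which is exactly the expansion of a binomial power.
- the binomial theorem — a fit — the right tool for this form.
- the geometric series formula — no single multiplier carries one term to the next throughout the sum.


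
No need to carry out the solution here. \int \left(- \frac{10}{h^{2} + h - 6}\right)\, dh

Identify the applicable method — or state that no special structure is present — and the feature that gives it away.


Diagnosis: partial fractions — break h^{2} + h - 6 into its roots and the integral splits into logarithm-sized bites.


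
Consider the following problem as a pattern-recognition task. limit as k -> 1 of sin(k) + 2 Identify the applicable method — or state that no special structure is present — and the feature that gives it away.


Diagnosis: no special technique — no vanishing denominator and no indeterminate clash at the point — evaluation is immediate.


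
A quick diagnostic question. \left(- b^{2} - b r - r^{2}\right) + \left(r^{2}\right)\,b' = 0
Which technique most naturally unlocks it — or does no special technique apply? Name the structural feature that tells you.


Method: the homogeneous substitution — scaling r and b together leaves the slope fixed — it depends only on b/r, so substitute the ratio.


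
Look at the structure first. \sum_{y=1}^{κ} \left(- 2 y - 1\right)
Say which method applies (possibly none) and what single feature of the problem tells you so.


Best approach: no special technique — the sum is polynomial through and through; closed forms for each power of y finish it directly.


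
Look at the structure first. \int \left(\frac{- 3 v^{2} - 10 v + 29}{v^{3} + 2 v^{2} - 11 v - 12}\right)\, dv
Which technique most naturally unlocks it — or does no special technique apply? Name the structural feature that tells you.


Technique: partial fractions — the bottom, v^{3} + 2 v^{2} - 11 v - 12, comes apart into simple factors, and a proper rational function over split factors decomposes.


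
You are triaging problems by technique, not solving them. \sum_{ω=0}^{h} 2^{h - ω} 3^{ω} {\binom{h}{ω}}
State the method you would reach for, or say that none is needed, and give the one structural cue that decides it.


Method: the binomial theorem — the binomial coefficients weight matched powers of 3 and 2, which is exactly the expansion of a binomial power.


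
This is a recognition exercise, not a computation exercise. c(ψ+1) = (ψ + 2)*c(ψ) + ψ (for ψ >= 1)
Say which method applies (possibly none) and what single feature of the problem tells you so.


Best approach: a summation factor — first-order linear but the coefficient ψ + 2 moves with the index — divide by the cumulative product and telescope.


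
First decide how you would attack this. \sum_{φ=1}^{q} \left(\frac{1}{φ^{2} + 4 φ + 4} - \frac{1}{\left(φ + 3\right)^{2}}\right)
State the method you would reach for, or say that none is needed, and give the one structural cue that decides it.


Method: telescoping — the piece each term subtracts is \frac{1}{φ^{2} + 4 φ + 4} advanced by one index, and it reappears with a plus sign leading the following term — the sum collapses to its boundary terms.


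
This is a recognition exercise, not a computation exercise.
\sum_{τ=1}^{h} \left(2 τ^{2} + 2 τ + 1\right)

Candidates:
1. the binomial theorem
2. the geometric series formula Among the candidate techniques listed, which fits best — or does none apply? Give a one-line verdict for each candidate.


Best approach: no special technique — this is bookkeeping, not technique: standard formulas for sums of constant-multiple powers of τ apply termwise.
- the binomial theorem: the summand does not match any term pattern of an expanded binomial power.
- the geometric series formula: consecutive terms are not related by a fixed multiplier.


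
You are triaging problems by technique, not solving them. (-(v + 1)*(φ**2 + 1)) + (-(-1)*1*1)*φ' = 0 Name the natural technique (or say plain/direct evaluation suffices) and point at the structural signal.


Verdict: separation of variables — solved for the derivative, the right side factors as v + 1 times φ**2 + 1 — all v-dependence separates from all φ-dependence.


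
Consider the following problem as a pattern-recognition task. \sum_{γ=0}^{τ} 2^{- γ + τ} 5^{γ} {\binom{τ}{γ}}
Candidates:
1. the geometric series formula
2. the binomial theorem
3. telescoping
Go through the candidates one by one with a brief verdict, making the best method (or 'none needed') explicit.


Verdict: the binomial theorem — the binomial coefficients weight matched powers of 5 and 2, which is exactly the expansion of a binomial power.
- the geometric series formula: there is no constant term-to-term ratio.
- the binomial theorem — a fit — the right tool for this form.
- telescoping: the terms as presented offer no neighboring cancellation — a telescoping rewrite may exist, but the displayed structure does not hand one over.


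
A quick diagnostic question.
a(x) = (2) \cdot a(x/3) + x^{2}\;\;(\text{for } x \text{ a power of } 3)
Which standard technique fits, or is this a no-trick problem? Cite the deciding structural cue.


Verdict: the master substitution — the argument contracts 3-fold per step: reindex x exponentially and solve the linear recurrence in the new index.


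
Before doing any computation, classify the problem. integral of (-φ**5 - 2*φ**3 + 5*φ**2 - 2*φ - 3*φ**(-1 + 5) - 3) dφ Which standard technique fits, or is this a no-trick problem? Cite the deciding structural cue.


Best approach: no special technique — a term-by-term power-rule job in φ; no substitution or rearrangement earns its keep here.


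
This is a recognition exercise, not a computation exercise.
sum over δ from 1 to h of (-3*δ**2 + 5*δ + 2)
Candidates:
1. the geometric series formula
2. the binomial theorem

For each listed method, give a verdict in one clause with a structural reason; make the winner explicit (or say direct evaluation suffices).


Diagnosis: no special technique — every summand is a constant multiple of a power of δ — apply the standard power-sum identities one degree at a time.
- the geometric series formula: the term-to-term ratio changes with the index, so the geometric formula cannot close it.
- the binomial theorem — the summand does not match any term pattern of an expanded binomial power.


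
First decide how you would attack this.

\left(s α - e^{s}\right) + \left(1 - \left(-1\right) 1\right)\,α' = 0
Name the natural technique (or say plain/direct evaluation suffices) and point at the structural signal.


Method: a linear integrating factor — arrange it as α' + s·α = (the forcing term) and the integrating factor does the rest.


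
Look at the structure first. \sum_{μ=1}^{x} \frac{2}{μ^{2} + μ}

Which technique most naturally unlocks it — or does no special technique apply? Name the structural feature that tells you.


Method: telescoping — integer-spaced poles in \frac{2}{μ^{2} + μ} are the telescoping signature in disguise.


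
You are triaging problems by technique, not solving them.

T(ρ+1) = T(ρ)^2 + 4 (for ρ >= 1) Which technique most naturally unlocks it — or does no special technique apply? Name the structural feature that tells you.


Technique: no special technique — no ansatz, no master substitution, no summation factor survives the nonlinearity here.


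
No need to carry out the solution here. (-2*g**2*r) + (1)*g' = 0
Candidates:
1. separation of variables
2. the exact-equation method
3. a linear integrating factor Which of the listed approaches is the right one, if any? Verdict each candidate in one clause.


Best approach: separation of variables — the slope splits multiplicatively: 2*r carrying all r-dependence times g**2 carrying all g-dependence — separate and integrate.
- separation of variables — yes, a natural case for it.
- the exact-equation method: the mixed partial derivatives differ, so the left side is not a total differential.
- a linear integrating factor — the unknown enters nonlinearly (through a power, a denominator, or a transcendental function), which the linear integrating-factor recipe cannot absorb as-is — any repair would come from a preliminary substitution, not the factor.


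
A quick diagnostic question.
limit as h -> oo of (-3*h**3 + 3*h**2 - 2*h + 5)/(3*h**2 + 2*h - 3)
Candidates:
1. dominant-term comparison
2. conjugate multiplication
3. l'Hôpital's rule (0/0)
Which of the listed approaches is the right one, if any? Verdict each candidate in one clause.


Method: dominant-term comparison — divide through by the highest power of h; every lower-order term dies and the dominant terms decide the limit.
- dominant-term comparison — applicable, and directly so.
- conjugate multiplication: no divergent radical difference is present for a conjugate pair to cancel.
- l'Hôpital's rule (0/0): as a single quotient the expression runs to ∞/∞ at the limit point — an at-infinity form of the rule would apply, though the leading-growth comparison is the direct reading.


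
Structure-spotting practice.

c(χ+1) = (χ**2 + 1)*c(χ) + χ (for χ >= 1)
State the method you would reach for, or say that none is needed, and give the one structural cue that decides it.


Diagnosis: a summation factor — an index-dependent multiplier χ**2 + 1 rules out characteristic roots; a summation factor converts it to a pure difference.


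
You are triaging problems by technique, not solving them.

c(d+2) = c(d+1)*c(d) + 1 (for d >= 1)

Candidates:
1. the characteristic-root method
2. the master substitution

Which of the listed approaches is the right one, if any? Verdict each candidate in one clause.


Technique: no special technique — the new term depends nonlinearly on the old ones, which disqualifies every superposition-based technique.
- the characteristic-root method: nonlinearity rules out exponential-mode superposition from the start.
- the master substitution — there is no divide-the-index recursive argument.


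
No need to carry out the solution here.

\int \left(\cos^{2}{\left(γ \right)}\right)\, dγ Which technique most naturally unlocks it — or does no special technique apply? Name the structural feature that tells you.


Technique: a trigonometric identity — \cos^{2}{\left(γ \right)} calls for power reduction: rewrite via double angles before any antiderivative is attempted.


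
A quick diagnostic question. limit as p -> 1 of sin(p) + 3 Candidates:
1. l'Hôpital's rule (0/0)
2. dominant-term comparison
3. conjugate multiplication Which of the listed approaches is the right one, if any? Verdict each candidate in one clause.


Verdict: no special technique — no zero denominators, no indeterminate clash at 1 — substitute and read off the value.
- l'Hôpital's rule (0/0): substituting the point gives a finite value outright — there is no indeterminate clash to repair.
- dominant-term comparison — this limit is not decided by comparing polynomial growth at infinity.
- conjugate multiplication: the conjugate move applies to radical differences, which this is not.


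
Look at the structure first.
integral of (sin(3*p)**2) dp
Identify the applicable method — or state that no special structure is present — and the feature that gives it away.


Best approach: a trigonometric identity — sin(3*p)**2 calls for power reduction: rewrite via double angles before any antiderivative is attempted.


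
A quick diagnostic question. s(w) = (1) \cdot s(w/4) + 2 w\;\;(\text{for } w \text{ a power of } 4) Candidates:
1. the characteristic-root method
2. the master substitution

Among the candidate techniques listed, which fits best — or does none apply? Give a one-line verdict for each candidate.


Diagnosis: the master substitution — the argument shrinks by the factor 4, so measure the index on a logarithmic scale and the recursion becomes a shift.
- the characteristic-root method — a divided-index call is not the fixed-shift linear shape that characteristic roots solve.
- the master substitution: yes, a natural case for it.


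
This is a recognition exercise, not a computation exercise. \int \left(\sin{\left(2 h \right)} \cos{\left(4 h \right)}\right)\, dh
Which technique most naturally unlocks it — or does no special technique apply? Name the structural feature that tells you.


Method: a trigonometric identity — cross-frequency products like \sin{\left(2 h \right)} \cos{\left(4 h \right)} are the textbook product-to-sum case — the identity converts them to directly integrable sinusoids.


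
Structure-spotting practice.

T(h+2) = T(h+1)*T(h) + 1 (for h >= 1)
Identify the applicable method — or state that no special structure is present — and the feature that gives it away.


Best approach: no special technique — nonlinear feedback in the recursion rules out every root- or factor-based technique.


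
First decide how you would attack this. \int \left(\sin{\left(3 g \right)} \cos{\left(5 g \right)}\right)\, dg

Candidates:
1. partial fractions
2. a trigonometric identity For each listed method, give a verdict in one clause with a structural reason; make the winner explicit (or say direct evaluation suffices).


Technique: a trigonometric identity — \sin{\left(3 g \right)} \cos{\left(5 g \right)} mixes two frequencies; the product-to-sum identity splits it into single-frequency sinusoids.
- partial fractions — there is no rational-function structure to decompose.
- a trigonometric identity: yes — fits the structure here.


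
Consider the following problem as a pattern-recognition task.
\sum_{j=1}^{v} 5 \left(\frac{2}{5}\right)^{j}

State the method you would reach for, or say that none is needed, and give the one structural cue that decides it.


Technique: the geometric series formula — term-over-term division gives \frac{2}{5} every time — index-free ratio, geometric sum formula applies.


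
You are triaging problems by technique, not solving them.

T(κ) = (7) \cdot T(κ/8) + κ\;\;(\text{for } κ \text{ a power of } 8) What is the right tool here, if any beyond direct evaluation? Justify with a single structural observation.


Method: the master substitution — treat m = log base 8 of κ as the new clock: one recursion step advances m by one while κ scales by 8.


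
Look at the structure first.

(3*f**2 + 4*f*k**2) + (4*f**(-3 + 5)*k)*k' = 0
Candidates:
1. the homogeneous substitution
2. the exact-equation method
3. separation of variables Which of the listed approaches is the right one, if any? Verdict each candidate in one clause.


Verdict: the exact-equation method — because the two cross partials coincide, the form is conservative as written — recover its potential in (f, k).
- the homogeneous substitution — the ratio substitution does not collapse this equation.
- the exact-equation method: applicable, and directly so.
- separation of variables — no division isolates the independent variable from the unknown.


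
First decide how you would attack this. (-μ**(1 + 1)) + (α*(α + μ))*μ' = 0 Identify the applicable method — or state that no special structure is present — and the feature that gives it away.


Best approach: the homogeneous substitution — solved for the derivative, the right side is unchanged under scaling α and μ together — it depends only on the ratio μ/α, so substitute a single ratio variable. A Bernoulli-style rewrite — possibly after exchanging which variable is treated as dependent — would work as well; the homogeneous substitution is the more immediate reading here.


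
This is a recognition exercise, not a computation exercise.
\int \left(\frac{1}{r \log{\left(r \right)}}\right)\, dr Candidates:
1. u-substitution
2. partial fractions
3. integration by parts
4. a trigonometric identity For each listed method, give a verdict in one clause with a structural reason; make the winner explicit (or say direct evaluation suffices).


Verdict: u-substitution — collected, the integrand has one factor that is, up to a constant, the derivative of an inner expression the rest depends on — substitute for that inner expression.
- u-substitution: applicable, and directly so.
- partial fractions: there is no rational-function structure to decompose.
- integration by parts — there is no nonconstant-polynomial-times-kernel split with an exp, sine, cosine (degree-1 argument), or logarithm partner.
- a trigonometric identity — there is no trigonometric structure at all — the integrand carries no sine or cosine to rewrite.


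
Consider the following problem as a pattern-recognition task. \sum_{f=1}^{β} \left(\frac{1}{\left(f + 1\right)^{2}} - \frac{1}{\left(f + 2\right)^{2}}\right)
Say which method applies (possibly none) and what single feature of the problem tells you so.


Verdict: telescoping — the summand is \frac{1}{\left(f + 1\right)^{2}} minus the same expression shifted by one, so consecutive terms cancel in pairs.


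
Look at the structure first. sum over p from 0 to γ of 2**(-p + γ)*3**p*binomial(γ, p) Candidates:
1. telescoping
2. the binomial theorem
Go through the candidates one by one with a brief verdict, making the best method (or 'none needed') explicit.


Technique: the binomial theorem — the binomial coefficients weight matched powers of 3 and 2, which is exactly the expansion of a binomial power.
- telescoping: computed from the summand as displayed, the partial sums build up without the pairwise collapse telescoping exploits.
- the binomial theorem — yes, a natural case for it.


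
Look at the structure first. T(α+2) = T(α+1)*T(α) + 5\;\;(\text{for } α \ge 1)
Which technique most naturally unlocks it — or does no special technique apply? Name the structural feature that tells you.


Diagnosis: no special technique — the unknown enters the rule nonlinearly, not as a weighted sum — no linear method is even well-posed.


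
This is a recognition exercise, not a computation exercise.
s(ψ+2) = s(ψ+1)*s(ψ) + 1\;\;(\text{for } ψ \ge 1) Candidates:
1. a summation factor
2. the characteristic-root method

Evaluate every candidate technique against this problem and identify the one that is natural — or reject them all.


Method: no special technique — the map from one term to the next is curved, not linear, so linear closed-form machinery does not attach.
- a summation factor — no summation factor applies — the rule is not linear in the sequence values.
- the characteristic-root method — nonlinearity rules out exponential-mode superposition from the start.


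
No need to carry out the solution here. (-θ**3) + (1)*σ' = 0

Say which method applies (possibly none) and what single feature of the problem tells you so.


Best approach: no special technique — the slope is a function of θ alone, so integrate both sides directly.


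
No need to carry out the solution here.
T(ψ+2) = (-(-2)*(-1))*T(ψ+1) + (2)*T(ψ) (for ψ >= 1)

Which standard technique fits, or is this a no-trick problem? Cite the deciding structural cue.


Method: the characteristic-root method — the recurrence treats every index alike (constant coefficients, no forcing) — precisely the regime where r^ψ trials close it.


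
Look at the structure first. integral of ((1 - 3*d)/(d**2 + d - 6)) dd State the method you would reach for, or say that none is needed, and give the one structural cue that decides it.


Diagnosis: partial fractions — a proper rational integrand over the factorable d**2 + d - 6: partial fractions reduce it to elementary pieces.


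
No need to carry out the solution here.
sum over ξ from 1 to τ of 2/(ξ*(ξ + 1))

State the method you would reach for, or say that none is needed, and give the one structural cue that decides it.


Best approach: telescoping — 2/(ξ*(ξ + 1)) decomposes into shift-paired simple fractions; the series telescopes to finitely many boundary pieces.


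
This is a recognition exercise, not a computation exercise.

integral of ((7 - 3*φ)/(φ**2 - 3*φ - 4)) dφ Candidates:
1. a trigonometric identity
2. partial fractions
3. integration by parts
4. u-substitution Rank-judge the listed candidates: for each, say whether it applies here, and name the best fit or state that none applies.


Verdict: partial fractions — the bottom factors while the top stays lower-degree — split into simple fractions and integrate piece by piece.
- a trigonometric identity: there is no trigonometric structure at all — the integrand carries no sine or cosine to rewrite.
- partial fractions — yes, a natural case for it.
- integration by parts: there is no nonconstant-polynomial-times-kernel split with an exp, sine, cosine (degree-1 argument), or logarithm partner.
- u-substitution: no subexpression of the integrand pairs with its own derivative as a factor — individual terms may offer their own substitutions, but any change of variable covering the whole integral would have to be constructed from outside the expression.


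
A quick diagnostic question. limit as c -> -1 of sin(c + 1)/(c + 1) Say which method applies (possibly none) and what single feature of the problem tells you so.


Verdict: l'Hôpital's rule (0/0) — the 0/0 form at -1 is the signature situation for l'Hôpital's rule. The standard small-argument limits would also carry it; the rule is the systematic route.


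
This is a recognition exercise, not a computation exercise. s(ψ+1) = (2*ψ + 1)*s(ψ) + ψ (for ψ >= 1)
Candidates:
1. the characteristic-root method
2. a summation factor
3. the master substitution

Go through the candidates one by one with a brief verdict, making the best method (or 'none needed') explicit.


Technique: a summation factor — one step of memory with a weight 2*ψ + 1 that changes as the index grows — the summation-factor construction is built for this.
- the characteristic-root method: an index-dependent weight blocks the pure exponential ansatz.
- a summation factor — yes — fits the structure here.
- the master substitution: no fixed divisor shrinks the index between calls.


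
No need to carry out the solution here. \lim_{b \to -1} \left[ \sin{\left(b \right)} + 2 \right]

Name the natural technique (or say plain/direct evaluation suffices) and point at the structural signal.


Technique: no special technique — nothing blocks direct substitution at -1: plug in and finish.


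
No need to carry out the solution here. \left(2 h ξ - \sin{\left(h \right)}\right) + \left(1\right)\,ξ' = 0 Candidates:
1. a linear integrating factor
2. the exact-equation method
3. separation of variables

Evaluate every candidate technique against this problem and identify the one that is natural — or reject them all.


Method: a linear integrating factor — ξ appears only to the first power with coefficient 2 h — the classic integrating-factor setup.
- a linear integrating factor — applicable, and directly so.
- the exact-equation method — the cross partial derivatives disagree, so no single potential exists.
- separation of variables: the two dependences are entangled, not a clean product of one-variable pieces.


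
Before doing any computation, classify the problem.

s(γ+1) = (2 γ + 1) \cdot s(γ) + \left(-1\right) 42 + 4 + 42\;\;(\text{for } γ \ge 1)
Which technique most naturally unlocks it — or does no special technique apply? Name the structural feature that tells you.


Verdict: a summation factor — first-order, linear, moving coefficient 2 γ + 1: the discrete analogue of an integrating factor handles it.


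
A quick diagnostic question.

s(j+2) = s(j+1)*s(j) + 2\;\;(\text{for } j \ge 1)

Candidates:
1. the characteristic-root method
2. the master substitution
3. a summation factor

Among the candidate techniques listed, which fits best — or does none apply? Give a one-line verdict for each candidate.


Verdict: no special technique — the map from one term to the next is curved, not linear, so linear closed-form machinery does not attach.
- the characteristic-root method: the recursion is nonlinear in the sequence values, so no linear-modes ansatz applies.
- the master substitution — the recursion steps by a constant offset, so exponential reindexing is pointless.
- a summation factor: no summation factor applies — the rule is not linear in the sequence values.


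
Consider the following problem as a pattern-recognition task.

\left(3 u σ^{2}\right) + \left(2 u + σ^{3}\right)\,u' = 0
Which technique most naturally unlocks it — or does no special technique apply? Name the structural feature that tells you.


Method: the exact-equation method — the cross partial derivatives of 3 u σ^{2} and 2 u + σ^{3} agree, so the left side is the total differential of one potential in σ and u.


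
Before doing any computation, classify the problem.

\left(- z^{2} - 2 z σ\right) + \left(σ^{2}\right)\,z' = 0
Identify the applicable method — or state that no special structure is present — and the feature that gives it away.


Method: the homogeneous substitution — the slope is degree-zero homogeneous: the ratio substitution v = z/σ collapses it. A Bernoulli rewrite works here as the equation stands — the homogeneous substitution is the more immediate reading.


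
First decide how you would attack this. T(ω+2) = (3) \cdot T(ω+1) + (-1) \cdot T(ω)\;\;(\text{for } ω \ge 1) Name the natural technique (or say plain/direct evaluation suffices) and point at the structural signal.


Best approach: the characteristic-root method — the recurrence treats every index alike (constant coefficients, no forcing) — precisely the regime where r^ω trials close it.


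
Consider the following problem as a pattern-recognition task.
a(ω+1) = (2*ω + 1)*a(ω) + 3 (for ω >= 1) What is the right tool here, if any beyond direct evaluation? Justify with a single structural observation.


Method: a summation factor — because the multiplier 2*ω + 1 is index-dependent, divide through by its running product and sum the resulting differences.


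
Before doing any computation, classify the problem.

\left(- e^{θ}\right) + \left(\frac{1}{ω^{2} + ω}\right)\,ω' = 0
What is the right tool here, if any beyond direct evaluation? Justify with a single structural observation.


Diagnosis: separation of variables — one side of the product carries the independent variable, the other the unknown — the textbook separation shape. A Bernoulli rewrite would carry it as the equation stands — separating the variables needs no rearrangement either.


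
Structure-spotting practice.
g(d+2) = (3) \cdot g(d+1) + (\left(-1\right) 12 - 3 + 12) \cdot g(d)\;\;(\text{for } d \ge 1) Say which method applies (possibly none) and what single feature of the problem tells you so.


Best approach: the characteristic-root method — try a geometric ansatz r^d: constant coefficients turn the recurrence into one polynomial equation in r.


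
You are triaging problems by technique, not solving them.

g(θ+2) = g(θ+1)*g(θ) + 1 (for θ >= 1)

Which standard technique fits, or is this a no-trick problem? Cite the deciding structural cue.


Technique: no special technique — the new term depends nonlinearly on the old ones, which disqualifies every superposition-based technique.


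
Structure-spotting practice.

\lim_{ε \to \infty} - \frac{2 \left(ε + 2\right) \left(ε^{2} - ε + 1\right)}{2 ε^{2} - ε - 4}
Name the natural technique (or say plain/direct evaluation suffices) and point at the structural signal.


Technique: dominant-term comparison — growth-rate triage: the leading powers of ε decide the limit, everything else is noise. l'Hôpital's at-infinity variant applies to the expression viewed as a single quotient; the leading-term comparison is the direct route.


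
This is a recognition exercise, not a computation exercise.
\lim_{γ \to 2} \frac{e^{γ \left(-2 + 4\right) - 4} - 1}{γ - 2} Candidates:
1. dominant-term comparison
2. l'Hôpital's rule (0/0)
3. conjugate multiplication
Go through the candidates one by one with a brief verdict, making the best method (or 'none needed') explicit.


Verdict: l'Hôpital's rule (0/0) — numerator and denominator both vanish at 2 — a genuine 0/0 form, which is exactly when l'Hôpital applies. Known elementary limits would finish this too — the rule just bypasses the case analysis.
- dominant-term comparison: this limit is not decided by comparing leading-term growth at infinity.
- l'Hôpital's rule (0/0) — yes, a natural case for it.
- conjugate multiplication: there are no radicals in tension whose conjugate would simplify matters.


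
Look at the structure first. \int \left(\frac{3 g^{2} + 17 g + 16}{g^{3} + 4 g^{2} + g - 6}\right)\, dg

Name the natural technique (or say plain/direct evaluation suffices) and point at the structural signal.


Diagnosis: partial fractions — the bottom, g^{3} + 4 g^{2} + g - 6, comes apart into simple factors, and a proper rational function over split factors decomposes.


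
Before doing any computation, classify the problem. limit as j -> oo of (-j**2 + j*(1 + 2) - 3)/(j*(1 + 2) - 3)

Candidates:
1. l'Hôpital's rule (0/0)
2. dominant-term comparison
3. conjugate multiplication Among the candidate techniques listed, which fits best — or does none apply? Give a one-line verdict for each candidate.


Verdict: dominant-term comparison — divide through by the highest power of j; every lower-order term dies and the dominant terms decide the limit.
- l'Hôpital's rule (0/0) — viewed as a single quotient this runs to ∞/∞, not the 0/0 clash this candidate addresses; an at-infinity variant of the rule would resolve it, but comparing leading growth reads the answer without differentiating.
- dominant-term comparison — applicable, and directly so.
- conjugate multiplication: multiplying by a conjugate would not remove any indeterminacy here.


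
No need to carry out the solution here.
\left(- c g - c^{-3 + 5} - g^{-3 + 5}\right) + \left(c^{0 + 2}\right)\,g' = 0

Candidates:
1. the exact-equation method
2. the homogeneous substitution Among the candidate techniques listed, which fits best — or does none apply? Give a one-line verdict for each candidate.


Method: the homogeneous substitution — solved for the derivative, the right side is unchanged under scaling c and g together — it depends only on the ratio g/c, so substitute a single ratio variable.
- the exact-equation method: exactness fails on the nose — the mixed partials do not match.
- the homogeneous substitution — yes, a natural case for it.


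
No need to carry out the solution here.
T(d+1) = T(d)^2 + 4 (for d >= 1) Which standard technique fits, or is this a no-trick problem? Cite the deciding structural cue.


Diagnosis: no special technique — each new value is a nonlinear function of earlier ones — scaling arguments and superposition both fail.


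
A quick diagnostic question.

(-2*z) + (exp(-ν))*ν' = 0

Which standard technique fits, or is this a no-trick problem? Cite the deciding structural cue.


Technique: separation of variables — solved for the derivative, the right side splits multiplicatively into a function of each variable alone — divide and integrate each side. One could also solve this as an exact equation; with each coefficient in its own variable, separating is the same work with fewer steps.


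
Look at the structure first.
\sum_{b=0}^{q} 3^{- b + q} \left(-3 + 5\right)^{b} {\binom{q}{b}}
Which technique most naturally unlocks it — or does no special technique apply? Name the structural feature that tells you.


Technique: the binomial theorem — the summand is term b of a binomial expansion in (-3 + 5) and 3; the whole sum is a single power.


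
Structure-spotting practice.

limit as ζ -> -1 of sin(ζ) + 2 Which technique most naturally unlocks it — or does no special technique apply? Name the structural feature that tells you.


Technique: no special technique — the function is continuous at -1; evaluation is itself the limit, no machinery required.
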